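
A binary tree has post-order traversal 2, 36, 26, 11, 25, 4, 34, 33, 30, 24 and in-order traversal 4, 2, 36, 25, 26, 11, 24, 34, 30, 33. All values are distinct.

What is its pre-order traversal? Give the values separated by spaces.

The last element of post-order is the root; it splits in-order into left and right subtrees.
Root 24: left subtree has 6 nodes {4, 2, 36, 25, 26, 11}, right has 3 {34, 30, 33}.
  Root 4: left subtree has 0 nodes { }, right has 5 {2, 36, 25, 26, 11}.
    Root 25: left subtree has 2 nodes {2, 36}, right has 2 {26, 11}.
      Root 36: left subtree has 1 node {2}, right has 0 { }.
      Root 11: left subtree has 1 node {26}, right has 0 { }.
  Root 30: left subtree has 1 node {34}, right has 1 {33}.

24 4 25 36 2 11 26 30 34 33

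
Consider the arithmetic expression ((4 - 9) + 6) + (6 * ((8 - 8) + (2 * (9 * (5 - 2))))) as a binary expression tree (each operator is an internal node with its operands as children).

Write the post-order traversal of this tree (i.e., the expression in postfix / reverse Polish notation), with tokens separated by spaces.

4 9 - 6 + 6 8 8 - 2 9 5 2 - * * + * +

Post-order on an expression tree gives postfix notation: for each operator, emit left operand, right operand, then the operator.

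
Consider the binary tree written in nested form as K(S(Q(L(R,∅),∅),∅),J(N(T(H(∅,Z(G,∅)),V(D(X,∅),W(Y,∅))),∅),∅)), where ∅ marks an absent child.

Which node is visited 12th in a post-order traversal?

Post-order visits the left subtree, then the right subtree, then the node.
At K: go left to S.
  At S: go left to Q.
    At Q: go left to L.
      At L: go left to R.
        R is a leaf — visit R.
      At L: no right child.
      Visit L.
    At Q: no right child.
    Visit Q.
  At S: no right child.
  Visit S.
At K: go right to J.
  At J: go left to N.
    At N: go left to T.
      At T: go left to H.
        At H: no left child.
        At H: go right to Z.
          At Z: go left to G.
            G is a leaf — visit G.
          At Z: no right child.
          Visit Z.
        Visit H.
      At T: go right to V.
        At V: go left to D.
          At D: go left to X.
            X is a leaf — visit X.
          At D: no right child.
          Visit D.
        At V: go right to W.
          At W: go left to Y.
            Y is a leaf — visit Y.
          At W: no right child.
          Visit W.
        Visit V.
      Visit T.
    At N: no right child.
    Visit N.
  At J: no right child.
  Visit J.
Visit K.
Full post-order sequence: R, L, Q, S, G, Z, H, X, D, Y, W, V, T, N, J, K.

V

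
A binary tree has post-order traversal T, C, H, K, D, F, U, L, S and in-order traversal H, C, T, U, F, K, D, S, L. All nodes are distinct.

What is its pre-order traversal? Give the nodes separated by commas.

S, U, H, C, T, F, D, K, L

The last element of post-order is the root; it splits in-order into left and right subtrees.
Root S: left subtree has 7 nodes {H, C, T, U, F, K, D}, right has 1 {L}.
  Root U: left subtree has 3 nodes {H, C, T}, right has 3 {F, K, D}.
    Root H: left subtree has 0 nodes { }, right has 2 {C, T}.
      Root C: left subtree has 0 nodes { }, right has 1 {T}.
    Root F: left subtree has 0 nodes { }, right has 2 {K, D}.
      Root D: left subtree has 1 node {K}, right has 0 { }.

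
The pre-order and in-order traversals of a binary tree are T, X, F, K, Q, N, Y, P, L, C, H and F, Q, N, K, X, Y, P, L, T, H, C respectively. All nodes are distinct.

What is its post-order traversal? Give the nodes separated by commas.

N, Q, K, F, L, P, Y, X, H, C, T

The first element of pre-order is the root; it splits in-order into left and right subtrees.
Root T: left subtree has 8 nodes {F, Q, N, K, X, Y, P, L}, right has 2 {H, C}.
  Root X: left subtree has 4 nodes {F, Q, N, K}, right has 3 {Y, P, L}.
    Root F: left subtree has 0 nodes { }, right has 3 {Q, N, K}.
      Root K: left subtree has 2 nodes {Q, N}, right has 0 { }.
        Root Q: left subtree has 0 nodes { }, right has 1 {N}.
    Root Y: left subtree has 0 nodes { }, right has 2 {P, L}.
      Root P: left subtree has 0 nodes { }, right has 1 {L}.
  Root C: left subtree has 1 node {H}, right has 0 { }.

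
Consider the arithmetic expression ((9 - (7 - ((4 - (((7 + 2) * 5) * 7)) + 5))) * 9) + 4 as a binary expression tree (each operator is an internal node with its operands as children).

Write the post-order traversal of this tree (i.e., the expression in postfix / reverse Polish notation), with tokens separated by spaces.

9 7 4 7 2 + 5 * 7 * - 5 + - - 9 * 4 +

Post-order on an expression tree gives postfix notation: for each operator, emit left operand, right operand, then the operator.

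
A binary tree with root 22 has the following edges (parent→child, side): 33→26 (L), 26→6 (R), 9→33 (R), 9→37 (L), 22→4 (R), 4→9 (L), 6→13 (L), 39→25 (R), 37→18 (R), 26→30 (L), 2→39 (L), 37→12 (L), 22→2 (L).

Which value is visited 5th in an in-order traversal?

In-order visits the left subtree, then the node, then the right subtree.
At 22: go left to 2.
  At 2: go left to 39.
    At 39: no left child.
    Visit 39.
    At 39: go right to 25.
      25 is a leaf — visit 25.
  Visit 2.
  At 2: no right child.
Visit 22.
At 22: go right to 4.
  At 4: go left to 9.
    At 9: go left to 37.
      At 37: go left to 12.
        12 is a leaf — visit 12.
      Visit 37.
      At 37: go right to 18.
        18 is a leaf — visit 18.
    Visit 9.
    At 9: go right to 33.
      At 33: go left to 26.
        At 26: go left to 30.
          30 is a leaf — visit 30.
        Visit 26.
        At 26: go right to 6.
          At 6: go left to 13.
            13 is a leaf — visit 13.
          Visit 6.
          At 6: no right child.
      Visit 33.
      At 33: no right child.
  Visit 4.
  At 4: no right child.
Full in-order sequence: 39, 25, 2, 22, 12, 37, 18, 9, 30, 26, 13, 6, 33, 4.

12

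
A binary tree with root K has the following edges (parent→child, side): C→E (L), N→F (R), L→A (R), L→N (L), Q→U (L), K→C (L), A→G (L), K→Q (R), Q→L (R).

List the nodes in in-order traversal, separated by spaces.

E C K U Q N F L G A

In-order visits the left subtree, then the node, then the right subtree.
At K: go left to C.
  At C: go left to E.
    E is a leaf — visit E.
  Visit C.
  At C: no right child.
Visit K.
At K: go right to Q.
  At Q: go left to U.
    U is a leaf — visit U.
  Visit Q.
  At Q: go right to L.
    At L: go left to N.
      At N: no left child.
      Visit N.
      At N: go right to F.
        F is a leaf — visit F.
    Visit L.
    At L: go right to A.
      At A: go left to G.
        G is a leaf — visit G.
      Visit A.
      At A: no right child.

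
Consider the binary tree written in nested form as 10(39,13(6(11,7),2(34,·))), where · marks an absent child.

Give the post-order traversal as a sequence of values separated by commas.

39, 11, 7, 6, 34, 2, 13, 10

Post-order visits the left subtree, then the right subtree, then the node.
At 10: go left to 39.
  39 is a leaf — visit 39.
At 10: go right to 13.
  At 13: go left to 6.
    At 6: go left to 11.
      11 is a leaf — visit 11.
    At 6: go right to 7.
      7 is a leaf — visit 7.
    Visit 6.
  At 13: go right to 2.
    At 2: go left to 34.
      34 is a leaf — visit 34.
    At 2: no right child.
    Visit 2.
  Visit 13.
Visit 10.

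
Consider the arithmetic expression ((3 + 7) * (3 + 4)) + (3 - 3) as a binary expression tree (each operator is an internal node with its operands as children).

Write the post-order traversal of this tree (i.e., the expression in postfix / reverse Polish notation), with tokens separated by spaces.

Post-order on an expression tree gives postfix notation: for each operator, emit left operand, right operand, then the operator.

3 7 + 3 4 + * 3 3 - +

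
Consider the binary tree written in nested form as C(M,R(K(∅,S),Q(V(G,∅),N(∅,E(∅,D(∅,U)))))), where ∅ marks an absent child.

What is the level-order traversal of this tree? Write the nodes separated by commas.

C, M, R, K, Q, S, V, N, G, E, D, U

Level-order visits nodes level by level from the root, left to right within each level.
Level 0: C
Level 1: M, R
Level 2: K, Q
Level 3: S, V, N
Level 4: G, E
Level 5: D
Level 6: U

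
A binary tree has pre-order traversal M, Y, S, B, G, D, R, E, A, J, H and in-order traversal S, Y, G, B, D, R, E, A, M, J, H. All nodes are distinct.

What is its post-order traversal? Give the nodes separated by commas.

The first element of pre-order is the root; it splits in-order into left and right subtrees.
Root M: left subtree has 8 nodes {S, Y, G, B, D, R, E, A}, right has 2 {J, H}.
  Root Y: left subtree has 1 node {S}, right has 6 {G, B, D, R, E, A}.
    Root B: left subtree has 1 node {G}, right has 4 {D, R, E, A}.
      Root D: left subtree has 0 nodes { }, right has 3 {R, E, A}.
        Root R: left subtree has 0 nodes { }, right has 2 {E, A}.
          Root E: left subtree has 0 nodes { }, right has 1 {A}.
  Root J: left subtree has 0 nodes { }, right has 1 {H}.

S, G, A, E, R, D, B, Y, H, J, M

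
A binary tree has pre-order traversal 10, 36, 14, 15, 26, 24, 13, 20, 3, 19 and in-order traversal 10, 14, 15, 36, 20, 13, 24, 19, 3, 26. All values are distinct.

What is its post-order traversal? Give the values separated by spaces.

The first element of pre-order is the root; it splits in-order into left and right subtrees.
Root 10: left subtree has 0 nodes { }, right has 9 {14, 15, 36, 20, 13, 24, 19, 3, 26}.
  Root 36: left subtree has 2 nodes {14, 15}, right has 6 {20, 13, 24, 19, 3, 26}.
    Root 14: left subtree has 0 nodes { }, right has 1 {15}.
    Root 26: left subtree has 5 nodes {20, 13, 24, 19, 3}, right has 0 { }.
      Root 24: left subtree has 2 nodes {20, 13}, right has 2 {19, 3}.
        Root 13: left subtree has 1 node {20}, right has 0 { }.
        Root 3: left subtree has 1 node {19}, right has 0 { }.

15 14 20 13 19 3 24 26 36 10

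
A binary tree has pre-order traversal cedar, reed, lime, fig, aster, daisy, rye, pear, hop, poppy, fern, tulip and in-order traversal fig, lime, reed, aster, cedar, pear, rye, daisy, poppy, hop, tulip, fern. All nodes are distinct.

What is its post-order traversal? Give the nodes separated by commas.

fig, lime, aster, reed, pear, rye, poppy, tulip, fern, hop, daisy, cedar

The first element of pre-order is the root; it splits in-order into left and right subtrees.
Root cedar: left subtree has 4 nodes {fig, lime, reed, aster}, right has 7 {pear, rye, daisy, poppy, hop, tulip, fern}.
  Root reed: left subtree has 2 nodes {fig, lime}, right has 1 {aster}.
    Root lime: left subtree has 1 node {fig}, right has 0 { }.
  Root daisy: left subtree has 2 nodes {pear, rye}, right has 4 {poppy, hop, tulip, fern}.
    Root rye: left subtree has 1 node {pear}, right has 0 { }.
    Root hop: left subtree has 1 node {poppy}, right has 2 {tulip, fern}.
      Root fern: left subtree has 1 node {tulip}, right has 0 { }.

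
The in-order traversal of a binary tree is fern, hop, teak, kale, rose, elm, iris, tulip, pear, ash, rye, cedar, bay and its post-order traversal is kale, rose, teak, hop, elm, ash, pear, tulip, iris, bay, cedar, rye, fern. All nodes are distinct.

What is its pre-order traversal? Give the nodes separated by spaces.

fern rye iris elm hop teak rose kale tulip pear ash cedar bay

The last element of post-order is the root; it splits in-order into left and right subtrees.
Root fern: left subtree has 0 nodes { }, right has 12 {hop, teak, kale, rose, elm, iris, tulip, pear, ash, rye, cedar, bay}.
  Root rye: left subtree has 9 nodes {hop, teak, kale, rose, elm, iris, tulip, pear, ash}, right has 2 {cedar, bay}.
    Root iris: left subtree has 5 nodes {hop, teak, kale, rose, elm}, right has 3 {tulip, pear, ash}.
      Root elm: left subtree has 4 nodes {hop, teak, kale, rose}, right has 0 { }.
        Root hop: left subtree has 0 nodes { }, right has 3 {teak, kale, rose}.
          Root teak: left subtree has 0 nodes { }, right has 2 {kale, rose}.
            Root rose: left subtree has 1 node {kale}, right has 0 { }.
      Root tulip: left subtree has 0 nodes { }, right has 2 {pear, ash}.
        Root pear: left subtree has 0 nodes { }, right has 1 {ash}.
    Root cedar: left subtree has 0 nodes { }, right has 1 {bay}.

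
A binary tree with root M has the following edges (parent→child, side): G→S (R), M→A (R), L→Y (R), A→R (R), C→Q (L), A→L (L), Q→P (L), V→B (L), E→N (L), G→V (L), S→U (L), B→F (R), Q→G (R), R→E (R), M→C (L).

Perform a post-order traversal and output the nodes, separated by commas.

Post-order visits the left subtree, then the right subtree, then the node.
At M: go left to C.
  At C: go left to Q.
    At Q: go left to P.
      P is a leaf — visit P.
    At Q: go right to G.
      At G: go left to V.
        At V: go left to B.
          At B: no left child.
          At B: go right to F.
            F is a leaf — visit F.
          Visit B.
        At V: no right child.
        Visit V.
      At G: go right to S.
        At S: go left to U.
          U is a leaf — visit U.
        At S: no right child.
        Visit S.
      Visit G.
    Visit Q.
  At C: no right child.
  Visit C.
At M: go right to A.
  At A: go left to L.
    At L: no left child.
    At L: go right to Y.
      Y is a leaf — visit Y.
    Visit L.
  At A: go right to R.
    At R: no left child.
    At R: go right to E.
      At E: go left to N.
        N is a leaf — visit N.
      At E: no right child.
      Visit E.
    Visit R.
  Visit A.
Visit M.

P, F, B, V, U, S, G, Q, C, Y, L, N, E, R, A, M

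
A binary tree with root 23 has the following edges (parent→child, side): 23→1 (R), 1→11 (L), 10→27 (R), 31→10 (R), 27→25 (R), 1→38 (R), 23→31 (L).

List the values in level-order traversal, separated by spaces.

Level-order visits nodes level by level from the root, left to right within each level.
Level 0: 23
Level 1: 31, 1
Level 2: 10, 11, 38
Level 3: 27
Level 4: 25

23 31 1 10 11 38 27 25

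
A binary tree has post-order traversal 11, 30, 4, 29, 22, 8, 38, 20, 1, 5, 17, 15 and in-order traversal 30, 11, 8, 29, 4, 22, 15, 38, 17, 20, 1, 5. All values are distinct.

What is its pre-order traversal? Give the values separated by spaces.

The last element of post-order is the root; it splits in-order into left and right subtrees.
Root 15: left subtree has 6 nodes {30, 11, 8, 29, 4, 22}, right has 5 {38, 17, 20, 1, 5}.
  Root 8: left subtree has 2 nodes {30, 11}, right has 3 {29, 4, 22}.
    Root 30: left subtree has 0 nodes { }, right has 1 {11}.
    Root 22: left subtree has 2 nodes {29, 4}, right has 0 { }.
      Root 29: left subtree has 0 nodes { }, right has 1 {4}.
  Root 17: left subtree has 1 node {38}, right has 3 {20, 1, 5}.
    Root 5: left subtree has 2 nodes {20, 1}, right has 0 { }.
      Root 1: left subtree has 1 node {20}, right has 0 { }.

15 8 30 11 22 29 4 17 38 5 1 20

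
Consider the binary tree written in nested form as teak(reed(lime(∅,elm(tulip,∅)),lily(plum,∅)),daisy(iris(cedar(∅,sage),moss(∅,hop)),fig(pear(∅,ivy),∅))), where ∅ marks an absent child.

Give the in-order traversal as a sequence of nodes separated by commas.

lime, tulip, elm, reed, plum, lily, teak, cedar, sage, iris, moss, hop, daisy, pear, ivy, fig

In-order visits the left subtree, then the node, then the right subtree.
At teak: go left to reed.
  At reed: go left to lime.
    At lime: no left child.
    Visit lime.
    At lime: go right to elm.
      At elm: go left to tulip.
        tulip is a leaf — visit tulip.
      Visit elm.
      At elm: no right child.
  Visit reed.
  At reed: go right to lily.
    At lily: go left to plum.
      plum is a leaf — visit plum.
    Visit lily.
    At lily: no right child.
Visit teak.
At teak: go right to daisy.
  At daisy: go left to iris.
    At iris: go left to cedar.
      At cedar: no left child.
      Visit cedar.
      At cedar: go right to sage.
        sage is a leaf — visit sage.
    Visit iris.
    At iris: go right to moss.
      At moss: no left child.
      Visit moss.
      At moss: go right to hop.
        hop is a leaf — visit hop.
  Visit daisy.
  At daisy: go right to fig.
    At fig: go left to pear.
      At pear: no left child.
      Visit pear.
      At pear: go right to ivy.
        ivy is a leaf — visit ivy.
    Visit fig.
    At fig: no right child.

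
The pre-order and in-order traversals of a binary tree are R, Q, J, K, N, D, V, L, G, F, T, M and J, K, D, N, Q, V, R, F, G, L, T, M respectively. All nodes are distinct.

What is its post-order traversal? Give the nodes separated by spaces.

The first element of pre-order is the root; it splits in-order into left and right subtrees.
Root R: left subtree has 6 nodes {J, K, D, N, Q, V}, right has 5 {F, G, L, T, M}.
  Root Q: left subtree has 4 nodes {J, K, D, N}, right has 1 {V}.
    Root J: left subtree has 0 nodes { }, right has 3 {K, D, N}.
      Root K: left subtree has 0 nodes { }, right has 2 {D, N}.
        Root N: left subtree has 1 node {D}, right has 0 { }.
  Root L: left subtree has 2 nodes {F, G}, right has 2 {T, M}.
    Root G: left subtree has 1 node {F}, right has 0 { }.
    Root T: left subtree has 0 nodes { }, right has 1 {M}.

D N K J V Q F G M T L R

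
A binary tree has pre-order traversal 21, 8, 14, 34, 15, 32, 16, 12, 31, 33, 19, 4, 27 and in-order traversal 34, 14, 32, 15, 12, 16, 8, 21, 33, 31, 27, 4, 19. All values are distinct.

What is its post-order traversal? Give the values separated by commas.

The first element of pre-order is the root; it splits in-order into left and right subtrees.
Root 21: left subtree has 7 nodes {34, 14, 32, 15, 12, 16, 8}, right has 5 {33, 31, 27, 4, 19}.
  Root 8: left subtree has 6 nodes {34, 14, 32, 15, 12, 16}, right has 0 { }.
    Root 14: left subtree has 1 node {34}, right has 4 {32, 15, 12, 16}.
      Root 15: left subtree has 1 node {32}, right has 2 {12, 16}.
        Root 16: left subtree has 1 node {12}, right has 0 { }.
  Root 31: left subtree has 1 node {33}, right has 3 {27, 4, 19}.
    Root 19: left subtree has 2 nodes {27, 4}, right has 0 { }.
      Root 4: left subtree has 1 node {27}, right has 0 { }.

34, 32, 12, 16, 15, 14, 8, 33, 27, 4, 19, 31, 21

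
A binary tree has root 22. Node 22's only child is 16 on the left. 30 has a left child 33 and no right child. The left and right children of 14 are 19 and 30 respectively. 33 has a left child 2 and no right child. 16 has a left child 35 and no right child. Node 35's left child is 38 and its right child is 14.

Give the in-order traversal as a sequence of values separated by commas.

38, 35, 19, 14, 2, 33, 30, 16, 22

In-order visits the left subtree, then the node, then the right subtree.
At 22: go left to 16.
  At 16: go left to 35.
    At 35: go left to 38.
      38 is a leaf — visit 38.
    Visit 35.
    At 35: go right to 14.
      At 14: go left to 19.
        19 is a leaf — visit 19.
      Visit 14.
      At 14: go right to 30.
        At 30: go left to 33.
          At 33: go left to 2.
            2 is a leaf — visit 2.
          Visit 33.
          At 33: no right child.
        Visit 30.
        At 30: no right child.
  Visit 16.
  At 16: no right child.
Visit 22.
At 22: no right child.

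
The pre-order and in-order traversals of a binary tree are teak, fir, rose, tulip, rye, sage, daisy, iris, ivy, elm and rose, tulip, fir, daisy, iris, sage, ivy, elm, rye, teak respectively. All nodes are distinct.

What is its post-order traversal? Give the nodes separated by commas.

tulip, rose, iris, daisy, elm, ivy, sage, rye, fir, teak

The first element of pre-order is the root; it splits in-order into left and right subtrees.
Root teak: left subtree has 9 nodes {rose, tulip, fir, daisy, iris, sage, ivy, elm, rye}, right has 0 { }.
  Root fir: left subtree has 2 nodes {rose, tulip}, right has 6 {daisy, iris, sage, ivy, elm, rye}.
    Root rose: left subtree has 0 nodes { }, right has 1 {tulip}.
    Root rye: left subtree has 5 nodes {daisy, iris, sage, ivy, elm}, right has 0 { }.
      Root sage: left subtree has 2 nodes {daisy, iris}, right has 2 {ivy, elm}.
        Root daisy: left subtree has 0 nodes { }, right has 1 {iris}.
        Root ivy: left subtree has 0 nodes { }, right has 1 {elm}.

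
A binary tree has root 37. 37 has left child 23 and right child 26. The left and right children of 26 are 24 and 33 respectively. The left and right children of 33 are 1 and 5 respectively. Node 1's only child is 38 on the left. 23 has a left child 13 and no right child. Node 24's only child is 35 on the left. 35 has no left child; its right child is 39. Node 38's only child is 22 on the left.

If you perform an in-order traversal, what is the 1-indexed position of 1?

10

In-order visits the left subtree, then the node, then the right subtree.
At 37: go left to 23.
  At 23: go left to 13.
    13 is a leaf — visit 13.
  Visit 23.
  At 23: no right child.
Visit 37.
At 37: go right to 26.
  At 26: go left to 24.
    At 24: go left to 35.
      At 35: no left child.
      Visit 35.
      At 35: go right to 39.
        39 is a leaf — visit 39.
    Visit 24.
    At 24: no right child.
  Visit 26.
  At 26: go right to 33.
    At 33: go left to 1.
      At 1: go left to 38.
        At 38: go left to 22.
          22 is a leaf — visit 22.
        Visit 38.
        At 38: no right child.
      Visit 1.
      At 1: no right child.
    Visit 33.
    At 33: go right to 5.
      5 is a leaf — visit 5.
Full in-order sequence: 13, 23, 37, 35, 39, 24, 26, 22, 38, 1, 33, 5.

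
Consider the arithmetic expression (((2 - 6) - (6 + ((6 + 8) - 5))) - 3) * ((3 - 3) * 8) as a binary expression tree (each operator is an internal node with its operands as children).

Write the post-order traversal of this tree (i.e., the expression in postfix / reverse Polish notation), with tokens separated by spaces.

2 6 - 6 6 8 + 5 - + - 3 - 3 3 - 8 * *

Post-order on an expression tree gives postfix notation: for each operator, emit left operand, right operand, then the operator.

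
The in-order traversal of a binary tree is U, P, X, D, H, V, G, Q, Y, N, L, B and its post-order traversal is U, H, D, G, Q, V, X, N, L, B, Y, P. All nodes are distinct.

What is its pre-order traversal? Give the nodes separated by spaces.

The last element of post-order is the root; it splits in-order into left and right subtrees.
Root P: left subtree has 1 node {U}, right has 10 {X, D, H, V, G, Q, Y, N, L, B}.
  Root Y: left subtree has 6 nodes {X, D, H, V, G, Q}, right has 3 {N, L, B}.
    Root X: left subtree has 0 nodes { }, right has 5 {D, H, V, G, Q}.
      Root V: left subtree has 2 nodes {D, H}, right has 2 {G, Q}.
        Root D: left subtree has 0 nodes { }, right has 1 {H}.
        Root Q: left subtree has 1 node {G}, right has 0 { }.
    Root B: left subtree has 2 nodes {N, L}, right has 0 { }.
      Root L: left subtree has 1 node {N}, right has 0 { }.

P U Y X V D H Q G B L N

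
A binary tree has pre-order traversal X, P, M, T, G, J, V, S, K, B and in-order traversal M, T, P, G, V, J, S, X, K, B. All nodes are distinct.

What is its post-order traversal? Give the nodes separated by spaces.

The first element of pre-order is the root; it splits in-order into left and right subtrees.
Root X: left subtree has 7 nodes {M, T, P, G, V, J, S}, right has 2 {K, B}.
  Root P: left subtree has 2 nodes {M, T}, right has 4 {G, V, J, S}.
    Root M: left subtree has 0 nodes { }, right has 1 {T}.
    Root G: left subtree has 0 nodes { }, right has 3 {V, J, S}.
      Root J: left subtree has 1 node {V}, right has 1 {S}.
  Root K: left subtree has 0 nodes { }, right has 1 {B}.

T M V S J G P B K X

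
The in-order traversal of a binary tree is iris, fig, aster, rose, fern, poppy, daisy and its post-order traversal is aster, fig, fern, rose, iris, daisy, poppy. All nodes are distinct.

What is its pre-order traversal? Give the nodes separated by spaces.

The last element of post-order is the root; it splits in-order into left and right subtrees.
Root poppy: left subtree has 5 nodes {iris, fig, aster, rose, fern}, right has 1 {daisy}.
  Root iris: left subtree has 0 nodes { }, right has 4 {fig, aster, rose, fern}.
    Root rose: left subtree has 2 nodes {fig, aster}, right has 1 {fern}.
      Root fig: left subtree has 0 nodes { }, right has 1 {aster}.

poppy iris rose fig aster fern daisy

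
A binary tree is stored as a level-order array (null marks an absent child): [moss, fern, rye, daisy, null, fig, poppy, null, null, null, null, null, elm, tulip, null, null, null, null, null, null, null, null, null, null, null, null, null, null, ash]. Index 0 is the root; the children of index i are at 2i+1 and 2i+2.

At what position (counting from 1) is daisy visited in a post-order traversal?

Post-order visits the left subtree, then the right subtree, then the node.
At moss: go left to fern.
  At fern: go left to daisy.
    daisy is a leaf — visit daisy.
  At fern: no right child.
  Visit fern.
At moss: go right to rye.
  At rye: go left to fig.
    At fig: no left child.
    At fig: go right to elm.
      elm is a leaf — visit elm.
    Visit fig.
  At rye: go right to poppy.
    At poppy: go left to tulip.
      At tulip: no left child.
      At tulip: go right to ash.
        ash is a leaf — visit ash.
      Visit tulip.
    At poppy: no right child.
    Visit poppy.
  Visit rye.
Visit moss.
Full post-order sequence: daisy, fern, elm, fig, ash, tulip, poppy, rye, moss.

1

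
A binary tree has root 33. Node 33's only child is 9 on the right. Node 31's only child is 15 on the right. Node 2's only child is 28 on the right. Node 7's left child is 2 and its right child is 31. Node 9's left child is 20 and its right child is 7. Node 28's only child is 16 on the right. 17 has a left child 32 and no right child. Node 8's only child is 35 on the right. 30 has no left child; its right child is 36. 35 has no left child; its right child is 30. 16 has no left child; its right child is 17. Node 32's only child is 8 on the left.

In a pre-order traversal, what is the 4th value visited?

7

Pre-order visits the node, then its left subtree, then its right subtree.
Visit 33.
At 33: no left child.
At 33: go right to 9.
  Visit 9.
  At 9: go left to 20.
    20 is a leaf — visit 20.
  At 9: go right to 7.
    Visit 7.
    At 7: go left to 2.
      Visit 2.
      At 2: no left child.
      At 2: go right to 28.
        Visit 28.
        At 28: no left child.
        At 28: go right to 16.
          Visit 16.
          At 16: no left child.
          At 16: go right to 17.
            Visit 17.
            At 17: go left to 32.
              Visit 32.
              At 32: go left to 8.
                Visit 8.
                At 8: no left child.
                At 8: go right to 35.
                  Visit 35.
                  At 35: no left child.
                  At 35: go right to 30.
                    Visit 30.
                    At 30: no left child.
                    At 30: go right to 36.
                      36 is a leaf — visit 36.
              At 32: no right child.
            At 17: no right child.
    At 7: go right to 31.
      Visit 31.
      At 31: no left child.
      At 31: go right to 15.
        15 is a leaf — visit 15.
Full pre-order sequence: 33, 9, 20, 7, 2, 28, 16, 17, 32, 8, 35, 30, 36, 31, 15.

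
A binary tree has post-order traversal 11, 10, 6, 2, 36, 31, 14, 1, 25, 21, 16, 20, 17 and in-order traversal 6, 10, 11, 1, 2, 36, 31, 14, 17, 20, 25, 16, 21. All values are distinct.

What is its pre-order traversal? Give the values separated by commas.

17, 1, 6, 10, 11, 14, 31, 36, 2, 20, 16, 25, 21

The last element of post-order is the root; it splits in-order into left and right subtrees.
Root 17: left subtree has 8 nodes {6, 10, 11, 1, 2, 36, 31, 14}, right has 4 {20, 25, 16, 21}.
  Root 1: left subtree has 3 nodes {6, 10, 11}, right has 4 {2, 36, 31, 14}.
    Root 6: left subtree has 0 nodes { }, right has 2 {10, 11}.
      Root 10: left subtree has 0 nodes { }, right has 1 {11}.
    Root 14: left subtree has 3 nodes {2, 36, 31}, right has 0 { }.
      Root 31: left subtree has 2 nodes {2, 36}, right has 0 { }.
        Root 36: left subtree has 1 node {2}, right has 0 { }.
  Root 20: left subtree has 0 nodes { }, right has 3 {25, 16, 21}.
    Root 16: left subtree has 1 node {25}, right has 1 {21}.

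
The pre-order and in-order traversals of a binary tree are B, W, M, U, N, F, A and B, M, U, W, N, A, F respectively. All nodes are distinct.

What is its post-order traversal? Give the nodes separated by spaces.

U M A F N W B

The first element of pre-order is the root; it splits in-order into left and right subtrees.
Root B: left subtree has 0 nodes { }, right has 6 {M, U, W, N, A, F}.
  Root W: left subtree has 2 nodes {M, U}, right has 3 {N, A, F}.
    Root M: left subtree has 0 nodes { }, right has 1 {U}.
    Root N: left subtree has 0 nodes { }, right has 2 {A, F}.
      Root F: left subtree has 1 node {A}, right has 0 { }.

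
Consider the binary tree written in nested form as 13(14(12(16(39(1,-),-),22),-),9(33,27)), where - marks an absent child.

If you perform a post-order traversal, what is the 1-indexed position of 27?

8

Post-order visits the left subtree, then the right subtree, then the node.
At 13: go left to 14.
  At 14: go left to 12.
    At 12: go left to 16.
      At 16: go left to 39.
        At 39: go left to 1.
          1 is a leaf — visit 1.
        At 39: no right child.
        Visit 39.
      At 16: no right child.
      Visit 16.
    At 12: go right to 22.
      22 is a leaf — visit 22.
    Visit 12.
  At 14: no right child.
  Visit 14.
At 13: go right to 9.
  At 9: go left to 33.
    33 is a leaf — visit 33.
  At 9: go right to 27.
    27 is a leaf — visit 27.
  Visit 9.
Visit 13.
Full post-order sequence: 1, 39, 16, 22, 12, 14, 33, 27, 9, 13.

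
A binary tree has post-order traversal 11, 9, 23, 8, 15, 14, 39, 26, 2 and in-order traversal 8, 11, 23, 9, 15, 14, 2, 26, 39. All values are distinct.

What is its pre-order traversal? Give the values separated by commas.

The last element of post-order is the root; it splits in-order into left and right subtrees.
Root 2: left subtree has 6 nodes {8, 11, 23, 9, 15, 14}, right has 2 {26, 39}.
  Root 14: left subtree has 5 nodes {8, 11, 23, 9, 15}, right has 0 { }.
    Root 15: left subtree has 4 nodes {8, 11, 23, 9}, right has 0 { }.
      Root 8: left subtree has 0 nodes { }, right has 3 {11, 23, 9}.
        Root 23: left subtree has 1 node {11}, right has 1 {9}.
  Root 26: left subtree has 0 nodes { }, right has 1 {39}.

2, 14, 15, 8, 23, 11, 9, 26, 39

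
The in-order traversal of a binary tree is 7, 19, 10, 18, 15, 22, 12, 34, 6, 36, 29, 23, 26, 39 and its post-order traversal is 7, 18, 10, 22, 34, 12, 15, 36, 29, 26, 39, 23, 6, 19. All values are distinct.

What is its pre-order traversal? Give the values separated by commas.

The last element of post-order is the root; it splits in-order into left and right subtrees.
Root 19: left subtree has 1 node {7}, right has 12 {10, 18, 15, 22, 12, 34, 6, 36, 29, 23, 26, 39}.
  Root 6: left subtree has 6 nodes {10, 18, 15, 22, 12, 34}, right has 5 {36, 29, 23, 26, 39}.
    Root 15: left subtree has 2 nodes {10, 18}, right has 3 {22, 12, 34}.
      Root 10: left subtree has 0 nodes { }, right has 1 {18}.
      Root 12: left subtree has 1 node {22}, right has 1 {34}.
    Root 23: left subtree has 2 nodes {36, 29}, right has 2 {26, 39}.
      Root 29: left subtree has 1 node {36}, right has 0 { }.
      Root 39: left subtree has 1 node {26}, right has 0 { }.

19, 7, 6, 15, 10, 18, 12, 22, 34, 23, 29, 36, 39, 26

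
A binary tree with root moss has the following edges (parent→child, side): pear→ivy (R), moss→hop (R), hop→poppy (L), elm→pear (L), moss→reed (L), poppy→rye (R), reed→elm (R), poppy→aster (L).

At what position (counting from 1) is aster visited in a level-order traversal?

7

Level-order visits nodes level by level from the root, left to right within each level.
Level 0: moss
Level 1: reed, hop
Level 2: elm, poppy
Level 3: pear, aster, rye
Level 4: ivy
Full level-order sequence: moss, reed, hop, elm, poppy, pear, aster, rye, ivy.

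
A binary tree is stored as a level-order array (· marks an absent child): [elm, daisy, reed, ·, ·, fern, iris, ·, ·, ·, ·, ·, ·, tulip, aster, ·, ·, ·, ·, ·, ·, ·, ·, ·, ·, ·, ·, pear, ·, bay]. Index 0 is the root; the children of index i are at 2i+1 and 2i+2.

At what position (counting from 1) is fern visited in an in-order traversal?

3

In-order visits the left subtree, then the node, then the right subtree.
At elm: go left to daisy.
  daisy is a leaf — visit daisy.
Visit elm.
At elm: go right to reed.
  At reed: go left to fern.
    fern is a leaf — visit fern.
  Visit reed.
  At reed: go right to iris.
    At iris: go left to tulip.
      At tulip: go left to pear.
        pear is a leaf — visit pear.
      Visit tulip.
      At tulip: no right child.
    Visit iris.
    At iris: go right to aster.
      At aster: go left to bay.
        bay is a leaf — visit bay.
      Visit aster.
      At aster: no right child.
Full in-order sequence: daisy, elm, fern, reed, pear, tulip, iris, bay, aster.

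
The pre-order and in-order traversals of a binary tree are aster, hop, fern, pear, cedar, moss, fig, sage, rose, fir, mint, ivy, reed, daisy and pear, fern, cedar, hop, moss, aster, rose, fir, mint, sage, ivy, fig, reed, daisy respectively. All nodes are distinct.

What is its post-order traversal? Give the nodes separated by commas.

The first element of pre-order is the root; it splits in-order into left and right subtrees.
Root aster: left subtree has 5 nodes {pear, fern, cedar, hop, moss}, right has 8 {rose, fir, mint, sage, ivy, fig, reed, daisy}.
  Root hop: left subtree has 3 nodes {pear, fern, cedar}, right has 1 {moss}.
    Root fern: left subtree has 1 node {pear}, right has 1 {cedar}.
  Root fig: left subtree has 5 nodes {rose, fir, mint, sage, ivy}, right has 2 {reed, daisy}.
    Root sage: left subtree has 3 nodes {rose, fir, mint}, right has 1 {ivy}.
      Root rose: left subtree has 0 nodes { }, right has 2 {fir, mint}.
        Root fir: left subtree has 0 nodes { }, right has 1 {mint}.
    Root reed: left subtree has 0 nodes { }, right has 1 {daisy}.

pear, cedar, fern, moss, hop, mint, fir, rose, ivy, sage, daisy, reed, fig, aster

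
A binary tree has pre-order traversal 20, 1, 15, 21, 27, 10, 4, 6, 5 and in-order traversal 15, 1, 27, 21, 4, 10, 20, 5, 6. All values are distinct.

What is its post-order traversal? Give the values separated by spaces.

15 27 4 10 21 1 5 6 20

The first element of pre-order is the root; it splits in-order into left and right subtrees.
Root 20: left subtree has 6 nodes {15, 1, 27, 21, 4, 10}, right has 2 {5, 6}.
  Root 1: left subtree has 1 node {15}, right has 4 {27, 21, 4, 10}.
    Root 21: left subtree has 1 node {27}, right has 2 {4, 10}.
      Root 10: left subtree has 1 node {4}, right has 0 { }.
  Root 6: left subtree has 1 node {5}, right has 0 { }.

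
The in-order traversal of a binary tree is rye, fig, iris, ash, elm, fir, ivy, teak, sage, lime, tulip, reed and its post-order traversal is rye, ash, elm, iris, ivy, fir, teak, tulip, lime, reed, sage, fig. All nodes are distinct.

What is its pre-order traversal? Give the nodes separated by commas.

fig, rye, sage, teak, fir, iris, elm, ash, ivy, reed, lime, tulip

The last element of post-order is the root; it splits in-order into left and right subtrees.
Root fig: left subtree has 1 node {rye}, right has 10 {iris, ash, elm, fir, ivy, teak, sage, lime, tulip, reed}.
  Root sage: left subtree has 6 nodes {iris, ash, elm, fir, ivy, teak}, right has 3 {lime, tulip, reed}.
    Root teak: left subtree has 5 nodes {iris, ash, elm, fir, ivy}, right has 0 { }.
      Root fir: left subtree has 3 nodes {iris, ash, elm}, right has 1 {ivy}.
        Root iris: left subtree has 0 nodes { }, right has 2 {ash, elm}.
          Root elm: left subtree has 1 node {ash}, right has 0 { }.
    Root reed: left subtree has 2 nodes {lime, tulip}, right has 0 { }.
      Root lime: left subtree has 0 nodes { }, right has 1 {tulip}.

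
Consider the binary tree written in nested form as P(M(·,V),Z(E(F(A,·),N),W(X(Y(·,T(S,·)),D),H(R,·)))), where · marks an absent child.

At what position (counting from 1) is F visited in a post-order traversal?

Post-order visits the left subtree, then the right subtree, then the node.
At P: go left to M.
  At M: no left child.
  At M: go right to V.
    V is a leaf — visit V.
  Visit M.
At P: go right to Z.
  At Z: go left to E.
    At E: go left to F.
      At F: go left to A.
        A is a leaf — visit A.
      At F: no right child.
      Visit F.
    At E: go right to N.
      N is a leaf — visit N.
    Visit E.
  At Z: go right to W.
    At W: go left to X.
      At X: go left to Y.
        At Y: no left child.
        At Y: go right to T.
          At T: go left to S.
            S is a leaf — visit S.
          At T: no right child.
          Visit T.
        Visit Y.
      At X: go right to D.
        D is a leaf — visit D.
      Visit X.
    At W: go right to H.
      At H: go left to R.
        R is a leaf — visit R.
      At H: no right child.
      Visit H.
    Visit W.
  Visit Z.
Visit P.
Full post-order sequence: V, M, A, F, N, E, S, T, Y, D, X, R, H, W, Z, P.

4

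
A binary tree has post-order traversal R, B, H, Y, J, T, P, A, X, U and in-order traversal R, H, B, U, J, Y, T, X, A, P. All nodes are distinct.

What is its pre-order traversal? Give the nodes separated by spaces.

The last element of post-order is the root; it splits in-order into left and right subtrees.
Root U: left subtree has 3 nodes {R, H, B}, right has 6 {J, Y, T, X, A, P}.
  Root H: left subtree has 1 node {R}, right has 1 {B}.
  Root X: left subtree has 3 nodes {J, Y, T}, right has 2 {A, P}.
    Root T: left subtree has 2 nodes {J, Y}, right has 0 { }.
      Root J: left subtree has 0 nodes { }, right has 1 {Y}.
    Root A: left subtree has 0 nodes { }, right has 1 {P}.

U H R B X T J Y A P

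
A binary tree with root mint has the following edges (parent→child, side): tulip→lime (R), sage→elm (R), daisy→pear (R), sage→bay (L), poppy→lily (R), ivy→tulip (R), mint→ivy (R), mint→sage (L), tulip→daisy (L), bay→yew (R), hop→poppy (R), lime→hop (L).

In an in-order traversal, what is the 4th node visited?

In-order visits the left subtree, then the node, then the right subtree.
At mint: go left to sage.
  At sage: go left to bay.
    At bay: no left child.
    Visit bay.
    At bay: go right to yew.
      yew is a leaf — visit yew.
  Visit sage.
  At sage: go right to elm.
    elm is a leaf — visit elm.
Visit mint.
At mint: go right to ivy.
  At ivy: no left child.
  Visit ivy.
  At ivy: go right to tulip.
    At tulip: go left to daisy.
      At daisy: no left child.
      Visit daisy.
      At daisy: go right to pear.
        pear is a leaf — visit pear.
    Visit tulip.
    At tulip: go right to lime.
      At lime: go left to hop.
        At hop: no left child.
        Visit hop.
        At hop: go right to poppy.
          At poppy: no left child.
          Visit poppy.
          At poppy: go right to lily.
            lily is a leaf — visit lily.
      Visit lime.
      At lime: no right child.
Full in-order sequence: bay, yew, sage, elm, mint, ivy, daisy, pear, tulip, hop, poppy, lily, lime.

elm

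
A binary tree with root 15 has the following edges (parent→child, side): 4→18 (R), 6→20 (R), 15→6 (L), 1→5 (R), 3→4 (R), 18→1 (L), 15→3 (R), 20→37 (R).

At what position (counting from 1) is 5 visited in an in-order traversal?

In-order visits the left subtree, then the node, then the right subtree.
At 15: go left to 6.
  At 6: no left child.
  Visit 6.
  At 6: go right to 20.
    At 20: no left child.
    Visit 20.
    At 20: go right to 37.
      37 is a leaf — visit 37.
Visit 15.
At 15: go right to 3.
  At 3: no left child.
  Visit 3.
  At 3: go right to 4.
    At 4: no left child.
    Visit 4.
    At 4: go right to 18.
      At 18: go left to 1.
        At 1: no left child.
        Visit 1.
        At 1: go right to 5.
          5 is a leaf — visit 5.
      Visit 18.
      At 18: no right child.
Full in-order sequence: 6, 20, 37, 15, 3, 4, 1, 5, 18.

8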